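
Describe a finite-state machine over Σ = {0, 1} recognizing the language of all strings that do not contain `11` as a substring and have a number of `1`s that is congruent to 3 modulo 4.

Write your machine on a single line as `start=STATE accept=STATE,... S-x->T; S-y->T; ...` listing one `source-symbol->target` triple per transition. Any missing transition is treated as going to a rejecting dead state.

Handle the two conditions separately and then intersect. The first has 3 states tracking partial matches of the forbidden pattern `11`; the second has 4 states tracking the count of `1`s modulo 4. A product state is a pair (one from each), accepting exactly when both do. Equivalent product states are then merged.
9 states suffice.
        0   1  
>  S0   S0  S1 
   S1   S2  S3 
   S2   S2  S4 
   S3   S3  S3 
   S4   S5  S3 
   S5   S5  S6 
 * S6   S7  S3 
 * S7   S7  S8 
   S8   S0  S3 
(> = start, * = accepting)

start=S0; accept=S6,S7; S0-0->S0; S0-1->S1; S1-0->S2; S1-1->S3; S2-0->S2; S2-1->S4; S3-0->S3; S3-1->S3; S4-0->S5; S4-1->S3; S5-0->S5; S5-1->S6; S6-0->S7; S6-1->S3; S7-0->S7; S7-1->S8; S8-0->S0; S8-1->S3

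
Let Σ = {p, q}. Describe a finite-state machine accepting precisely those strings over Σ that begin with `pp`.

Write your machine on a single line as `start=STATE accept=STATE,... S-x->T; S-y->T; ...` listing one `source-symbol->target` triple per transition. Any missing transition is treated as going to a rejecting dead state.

Check the first 2 symbols one by one: A through B record how many have matched `pp` so far; any wrong symbol goes to the dead state D. After all 2 match we enter the accepting sink C.
A 4-state machine:
       p  q 
>  A   B  D 
   B   C  D 
 * C   C  C 
   D   D  D 
(> = start, * = accepting)

start=A; accept=C; A-p->B; A-q->D; B-p->C; B-q->D; C-p->C; C-q->C; D-p->D; D-q->D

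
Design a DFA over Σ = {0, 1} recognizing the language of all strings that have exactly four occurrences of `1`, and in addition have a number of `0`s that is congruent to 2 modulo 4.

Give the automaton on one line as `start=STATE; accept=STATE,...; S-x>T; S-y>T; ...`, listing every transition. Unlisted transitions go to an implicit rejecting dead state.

Run two small machines in parallel and take their product. The first has 6 states tracking the count of `1`s, saturating at 5; the second has 4 states tracking the count of `0`s modulo 4. A product state is a pair (one from each), accepting exactly when both do. Equivalent product states are then merged.
          0    1  
>  s0     s1   s2 
   s1     s3   s4 
   s2     s4   s5 
   s3     s6   s7 
   s4     s7   s8 
   s5     s8   s9 
   s6     s0  s10 
   s7    s10  s11 
   s8    s11  s12 
   s9    s12  s13 
   s10    s2  s14 
   s11   s14  s15 
   s12   s15  s16 
   s13   s16  s17 
   s14    s5  s18 
   s15   s18  s19 
   s16   s19  s17 
   s17   s17  s17 
   s18    s9  s20 
 * s19   s20  s17 
   s20   s13  s17 
(> = start, * = accepting)

start=s0; accept=s19; s0-0>s1; s0-1>s2; s1-0>s3; s1-1>s4; s2-0>s4; s2-1>s5; s3-0>s6; s3-1>s7; s4-0>s7; s4-1>s8; s5-0>s8; s5-1>s9; s6-0>s0; s6-1>s10; s7-0>s10; s7-1>s11; s8-0>s11; s8-1>s12; s9-0>s12; s9-1>s13; s10-0>s2; s10-1>s14; s11-0>s14; s11-1>s15; s12-0>s15; s12-1>s16; s13-0>s16; s13-1>s17; s14-0>s5; s14-1>s18; s15-0>s18; s15-1>s19; s16-0>s19; s16-1>s17; s17-0>s17; s17-1>s17; s18-0>s9; s18-1>s20; s19-0>s20; s19-1>s17; s20-0>s13; s20-1>s17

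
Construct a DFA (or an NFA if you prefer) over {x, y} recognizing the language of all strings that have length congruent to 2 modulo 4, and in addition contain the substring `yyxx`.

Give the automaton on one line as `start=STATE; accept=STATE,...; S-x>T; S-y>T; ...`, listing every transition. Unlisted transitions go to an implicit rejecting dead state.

start=s0; accept=s18; s0-x>s1; s0-y>s2; s1-x>s3; s1-y>s4; s2-x>s3; s2-y>s5; s3-x>s6; s3-y>s7; s4-x>s6; s4-y>s8; s5-x>s9; s5-y>s8; s6-x>s0; s6-y>s10; s7-x>s0; s7-y>s11; s8-x>s12; s8-y>s11; s9-x>s13; s9-y>s10; s10-x>s1; s10-y>s14; s11-x>s15; s11-y>s14; s12-x>s16; s12-y>s2; s13-x>s16; s13-y>s16; s14-x>s17; s14-y>s5; s15-x>s18; s15-y>s4; s16-x>s18; s16-y>s18; s17-x>s19; s17-y>s7; s18-x>s19; s18-y>s19; s19-x>s13; s19-y>s13

Handle the two conditions separately and then intersect. The first has 4 states tracking the input length modulo 4; the second has 5 states tracking whether and how much of `yyxx` has been seen. A product state is a pair (one from each), accepting exactly when both do.
A 20-state machine:
          x    y  
>  s0     s1   s2 
   s1     s3   s4 
   s2     s3   s5 
   s3     s6   s7 
   s4     s6   s8 
   s5     s9   s8 
   s6     s0  s10 
   s7     s0  s11 
   s8    s12  s11 
   s9    s13  s10 
   s10    s1  s14 
   s11   s15  s14 
   s12   s16   s2 
   s13   s16  s16 
   s14   s17   s5 
   s15   s18   s4 
   s16   s18  s18 
   s17   s19   s7 
 * s18   s19  s19 
   s19   s13  s13 
(> = start, * = accepting)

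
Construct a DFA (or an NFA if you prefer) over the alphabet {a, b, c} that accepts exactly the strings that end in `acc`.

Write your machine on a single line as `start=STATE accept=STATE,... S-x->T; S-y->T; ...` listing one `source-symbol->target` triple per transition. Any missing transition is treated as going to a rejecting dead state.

Remember how much of `acc` the current input suffix matches. State q0 means no match yet; q1 means the last symbol is `a`; q2 means the last 2 symbols are `ac`; q3 means the last 3 symbols are `acc`. Only q3 accepts. On a mismatch, fall back to the longest proper suffix that is still a prefix of `acc`.
With 4 states:
        a   b   c  
>  q0   q1  q0  q0 
   q1   q1  q0  q2 
   q2   q1  q0  q3 
 * q3   q1  q0  q0 
(> = start, * = accepting)

start=q0; accept=q3; q0-a->q1; q0-b->q0; q0-c->q0; q1-a->q1; q1-b->q0; q1-c->q2; q2-a->q1; q2-b->q0; q2-c->q3; q3-a->q1; q3-b->q0; q3-c->q0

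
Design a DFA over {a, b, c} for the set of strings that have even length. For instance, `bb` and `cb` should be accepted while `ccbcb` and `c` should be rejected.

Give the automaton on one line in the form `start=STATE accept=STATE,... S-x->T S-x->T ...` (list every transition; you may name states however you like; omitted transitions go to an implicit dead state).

Only the length mod 2 matters, so use a 2-cycle: from any state, every input symbol moves to the next state, wrapping q1 back to q0. Mark q0 accepting.
A 2-state machine:
        a   b   c  
>* q0   q1  q1  q1 
   q1   q0  q0  q0 
(> = start, * = accepting)

start=q0 accept=q0 q0-a->q1 q0-b->q1 q0-c->q1 q1-a->q0 q1-b->q0 q1-c->q0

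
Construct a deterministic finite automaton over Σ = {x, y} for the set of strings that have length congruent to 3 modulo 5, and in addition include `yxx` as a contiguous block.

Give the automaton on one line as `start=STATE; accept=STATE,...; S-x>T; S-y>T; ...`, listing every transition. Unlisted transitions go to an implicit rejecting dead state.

start=q0; accept=q9; q0-x>q1; q0-y>q2; q1-x>q3; q1-y>q4; q2-x>q5; q2-y>q4; q3-x>q6; q3-y>q7; q4-x>q8; q4-y>q7; q5-x>q9; q5-y>q7; q6-x>q10; q6-y>q11; q7-x>q12; q7-y>q11; q8-x>q13; q8-y>q11; q9-x>q13; q9-y>q13; q10-x>q0; q10-y>q14; q11-x>q15; q11-y>q14; q12-x>q16; q12-y>q14; q13-x>q16; q13-y>q16; q14-x>q17; q14-y>q2; q15-x>q18; q15-y>q2; q16-x>q18; q16-y>q18; q17-x>q19; q17-y>q4; q18-x>q19; q18-y>q19; q19-x>q9; q19-y>q9

Handle the two conditions separately and then intersect. The first has 5 states tracking the input length modulo 5; the second has 4 states tracking whether and how much of `yxx` has been seen. A product state is a pair (one from each), accepting exactly when both do.
A 20-state machine:
          x    y  
>  q0     q1   q2 
   q1     q3   q4 
   q2     q5   q4 
   q3     q6   q7 
   q4     q8   q7 
   q5     q9   q7 
   q6    q10  q11 
   q7    q12  q11 
   q8    q13  q11 
 * q9    q13  q13 
   q10    q0  q14 
   q11   q15  q14 
   q12   q16  q14 
   q13   q16  q16 
   q14   q17   q2 
   q15   q18   q2 
   q16   q18  q18 
   q17   q19   q4 
   q18   q19  q19 
   q19    q9   q9 
(> = start, * = accepting)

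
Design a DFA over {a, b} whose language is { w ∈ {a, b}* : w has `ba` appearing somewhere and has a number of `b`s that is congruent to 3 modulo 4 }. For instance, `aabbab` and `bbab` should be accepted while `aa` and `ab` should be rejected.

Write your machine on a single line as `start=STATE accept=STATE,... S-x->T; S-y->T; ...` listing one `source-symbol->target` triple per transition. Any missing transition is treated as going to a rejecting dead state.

start=S0; accept=S6; S0-a->S0; S0-b->S1; S1-a->S2; S1-b->S3; S2-a->S2; S2-b->S4; S3-a->S4; S3-b->S5; S4-a->S4; S4-b->S6; S5-a->S6; S5-b->S7; S6-a->S6; S6-b->S8; S7-a->S8; S7-b->S1; S8-a->S8; S8-b->S2

Build one automaton per condition and run them in lockstep. The first has 3 states tracking whether and how much of `ba` has been seen; the second has 4 states tracking the count of `b`s modulo 4. A product state is a pair (one from each), accepting exactly when both do.
9 states suffice.
        a   b  
>  S0   S0  S1 
   S1   S2  S3 
   S2   S2  S4 
   S3   S4  S5 
   S4   S4  S6 
   S5   S6  S7 
 * S6   S6  S8 
   S7   S8  S1 
   S8   S8  S2 
(> = start, * = accepting)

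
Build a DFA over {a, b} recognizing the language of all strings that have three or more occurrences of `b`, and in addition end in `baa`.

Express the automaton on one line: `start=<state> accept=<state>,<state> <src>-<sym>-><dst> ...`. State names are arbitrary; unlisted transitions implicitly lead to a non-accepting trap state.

Handle the two conditions separately and then intersect. One (5 states) tracks the count of `b`s, saturating at 4; the other (4 states) tracks how much of the suffix `baa` has currently been matched. Each combined state is a pair, one component from each; accept when both components accept. Equivalent product states are then merged.
A 6-state machine:
        a   b  
>  S0   S0  S1 
   S1   S1  S2 
   S2   S2  S3 
   S3   S4  S3 
   S4   S5  S3 
 * S5   S2  S3 
(> = start, * = accepting)

start=S0 accept=S5 S0-a->S0 S0-b->S1 S1-a->S1 S1-b->S2 S2-a->S2 S2-b->S3 S3-a->S4 S3-b->S3 S4-a->S5 S4-b->S3 S5-a->S2 S5-b->S3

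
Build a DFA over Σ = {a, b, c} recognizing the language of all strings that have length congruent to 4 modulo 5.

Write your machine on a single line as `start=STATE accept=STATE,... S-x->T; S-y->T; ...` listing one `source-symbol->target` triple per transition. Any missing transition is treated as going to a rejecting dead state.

start=q0; accept=q4; q0-a->q1; q0-b->q1; q0-c->q1; q1-a->q2; q1-b->q2; q1-c->q2; q2-a->q3; q2-b->q3; q2-c->q3; q3-a->q4; q3-b->q4; q3-c->q4; q4-a->q0; q4-b->q0; q4-c->q0

Only the length mod 5 matters, so use a 5-cycle: from any state, every input symbol moves to the next state, wrapping q4 back to q0. Mark q4 accepting.
With 5 states:
        a   b   c  
>  q0   q1  q1  q1 
   q1   q2  q2  q2 
   q2   q3  q3  q3 
   q3   q4  q4  q4 
 * q4   q0  q0  q0 
(> = start, * = accepting)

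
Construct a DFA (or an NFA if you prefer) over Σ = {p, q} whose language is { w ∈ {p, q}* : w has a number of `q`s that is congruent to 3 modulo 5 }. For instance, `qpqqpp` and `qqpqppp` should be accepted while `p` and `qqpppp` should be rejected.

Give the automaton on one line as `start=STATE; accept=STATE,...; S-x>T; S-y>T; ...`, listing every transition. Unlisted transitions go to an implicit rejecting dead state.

The only thing that matters is how many `q`s have appeared, reduced mod 5. Use one state per residue: s0 for 0, …, s4 for 4. Reading `q` moves to the next residue; anything else stays put. s3 is accepting.
        p   q  
>  s0   s0  s1 
   s1   s1  s2 
   s2   s2  s3 
 * s3   s3  s4 
   s4   s4  s0 
(> = start, * = accepting)

start=s0; accept=s3; s0-p>s0; s0-q>s1; s1-p>s1; s1-q>s2; s2-p>s2; s2-q>s3; s3-p>s3; s3-q>s4; s4-p>s4; s4-q>s0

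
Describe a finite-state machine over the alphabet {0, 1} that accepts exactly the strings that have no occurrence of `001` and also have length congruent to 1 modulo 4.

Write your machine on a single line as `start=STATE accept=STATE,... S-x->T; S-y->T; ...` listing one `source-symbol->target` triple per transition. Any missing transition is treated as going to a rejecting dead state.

Run two small machines in parallel and take their product. The first has 4 states tracking partial matches of the forbidden pattern `001`; the second has 4 states tracking the input length modulo 4. A product state is a pair (one from each), accepting exactly when both do. After merging equivalent states the machine shrinks.
With 13 states:
          0    1  
>  q0     q1   q2 
 * q1     q3   q4 
 * q2     q5   q4 
   q3     q6   q7 
   q4     q8   q9 
   q5     q6   q9 
   q6    q10   q7 
   q7     q7   q7 
   q8    q10   q0 
   q9    q11   q0 
   q10   q12   q7 
   q11   q12   q2 
 * q12    q3   q7 
(> = start, * = accepting)

start=q0; accept=q1,q2,q12; q0-0->q1; q0-1->q2; q1-0->q3; q1-1->q4; q2-0->q5; q2-1->q4; q3-0->q6; q3-1->q7; q4-0->q8; q4-1->q9; q5-0->q6; q5-1->q9; q6-0->q10; q6-1->q7; q7-0->q7; q7-1->q7; q8-0->q10; q8-1->q0; q9-0->q11; q9-1->q0; q10-0->q12; q10-1->q7; q11-0->q12; q11-1->q2; q12-0->q3; q12-1->q7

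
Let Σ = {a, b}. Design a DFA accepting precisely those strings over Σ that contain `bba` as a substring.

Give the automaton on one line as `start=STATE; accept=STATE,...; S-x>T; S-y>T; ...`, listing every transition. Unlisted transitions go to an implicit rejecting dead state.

Track how much of `bba` has been matched so far: state q0 is no progress, q3 is the absorbing accept state reached once `bba` has occurred. Intermediate states record partial matches; on a mismatch, fall back to the longest reusable overlap.
        a   b  
>  q0   q0  q1 
   q1   q0  q2 
   q2   q3  q2 
 * q3   q3  q3 
(> = start, * = accepting)

start=q0; accept=q3; q0-a>q0; q0-b>q1; q1-a>q0; q1-b>q2; q2-a>q3; q2-b>q2; q3-a>q3; q3-b>q3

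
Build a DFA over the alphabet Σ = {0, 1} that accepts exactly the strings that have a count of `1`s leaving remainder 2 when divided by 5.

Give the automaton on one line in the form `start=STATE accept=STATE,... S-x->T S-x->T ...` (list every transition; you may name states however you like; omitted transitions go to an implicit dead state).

start=s0 accept=s2 s0-0->s0 s0-1->s1 s1-0->s1 s1-1->s2 s2-0->s2 s2-1->s3 s3-0->s3 s3-1->s4 s4-0->s4 s4-1->s0

The only thing that matters is how many `1`s have appeared, reduced mod 5. Use one state per residue: s0 for 0, …, s4 for 4. Reading `1` moves to the next residue; anything else stays put. s2 is accepting.
5 states suffice.
        0   1  
>  s0   s0  s1 
   s1   s1  s2 
 * s2   s2  s3 
   s3   s3  s4 
   s4   s4  s0 
(> = start, * = accepting)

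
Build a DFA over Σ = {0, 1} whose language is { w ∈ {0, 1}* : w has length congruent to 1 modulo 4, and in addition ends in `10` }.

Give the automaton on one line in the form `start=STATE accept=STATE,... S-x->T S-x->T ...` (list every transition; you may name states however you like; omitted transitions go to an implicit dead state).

Build one automaton per condition and run them in lockstep. The first has 4 states tracking the input length modulo 4; the second has 3 states tracking how much of the suffix `10` has currently been matched. A product state is a pair (one from each), accepting exactly when both do.
          0    1  
>  q0     q1   q2 
   q1     q3   q4 
   q2     q5   q4 
   q3     q6   q7 
   q4     q8   q7 
   q5     q6   q7 
   q6     q0   q9 
   q7    q10   q9 
   q8     q0   q9 
   q9    q11   q2 
   q10    q1   q2 
 * q11    q3   q4 
(> = start, * = accepting)

start=q0 accept=q11 q0-0->q1 q0-1->q2 q1-0->q3 q1-1->q4 q2-0->q5 q2-1->q4 q3-0->q6 q3-1->q7 q4-0->q8 q4-1->q7 q5-0->q6 q5-1->q7 q6-0->q0 q6-1->q9 q7-0->q10 q7-1->q9 q8-0->q0 q8-1->q9 q9-0->q11 q9-1->q2 q10-0->q1 q10-1->q2 q11-0->q3 q11-1->q4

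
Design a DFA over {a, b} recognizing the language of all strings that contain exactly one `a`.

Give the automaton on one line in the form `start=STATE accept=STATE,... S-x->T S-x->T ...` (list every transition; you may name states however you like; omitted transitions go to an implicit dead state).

Only the number of `a`s matters, and only up to 2. Make a chain q0 → q1 → q2 advanced by each `a` (with q2 absorbing); every other symbol self-loops. The accepting set is {q1}.
With 3 states:
        a   b  
>  q0   q1  q0 
 * q1   q2  q1 
   q2   q2  q2 
(> = start, * = accepting)

start=q0 accept=q1 q0-a->q1 q0-b->q0 q1-a->q2 q1-b->q1 q2-a->q2 q2-b->q2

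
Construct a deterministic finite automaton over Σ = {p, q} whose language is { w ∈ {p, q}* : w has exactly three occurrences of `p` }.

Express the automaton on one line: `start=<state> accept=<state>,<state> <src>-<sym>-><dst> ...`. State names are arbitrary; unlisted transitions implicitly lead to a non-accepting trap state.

Only the number of `p`s matters, and only up to 4. Make a chain s0 → s1 → s2 → s3 → s4 advanced by each `p` (with s4 absorbing); every other symbol self-loops. The accepting set is {s3}.
With 5 states:
        p   q  
>  s0   s1  s0 
   s1   s2  s1 
   s2   s3  s2 
 * s3   s4  s3 
   s4   s4  s4 
(> = start, * = accepting)

start=s0 accept=s3 s0-p->s1 s0-q->s0 s1-p->s2 s1-q->s1 s2-p->s3 s2-q->s2 s3-p->s4 s3-q->s3 s4-p->s4 s4-q->s4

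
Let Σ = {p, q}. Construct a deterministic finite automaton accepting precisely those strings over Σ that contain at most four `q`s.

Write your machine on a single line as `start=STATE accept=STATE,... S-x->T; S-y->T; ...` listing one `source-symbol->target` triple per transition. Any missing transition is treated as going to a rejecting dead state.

Count `q`s, saturating at 5: states A through E mean 0 through 4 `q`s seen; F means more than 4. Each `q` increments (capped at F); other symbols loop. Accept from {A, B, C, D, E}.
A 6-state machine:
       p  q 
>* A   A  B 
 * B   B  C 
 * C   C  D 
 * D   D  E 
 * E   E  F 
   F   F  F 
(> = start, * = accepting)

start=A; accept=A,B,C,D,E; A-p->A; A-q->B; B-p->B; B-q->C; C-p->C; C-q->D; D-p->D; D-q->E; E-p->E; E-q->F; F-p->F; F-q->F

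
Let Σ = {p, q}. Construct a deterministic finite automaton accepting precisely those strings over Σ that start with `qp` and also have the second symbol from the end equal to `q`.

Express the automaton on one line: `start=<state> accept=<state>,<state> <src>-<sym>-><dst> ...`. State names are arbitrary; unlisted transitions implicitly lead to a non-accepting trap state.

Build one automaton per condition and run them in lockstep. One (4 states) tracks whether the input so far still matches the prefix `qp`; the other (7 states) tracks the last 2 symbols read. Each combined state is a pair, one component from each; accept when both components accept. Minimizing collapses redundant product states.
With 7 states:
       p  q 
>  A   B  C 
   B   B  B 
   C   D  B 
 * D   E  F 
   E   E  F 
   F   D  G 
 * G   D  G 
(> = start, * = accepting)

start=A accept=D,G A-p->B A-q->C B-p->B B-q->B C-p->D C-q->B D-p->E D-q->F E-p->E E-q->F F-p->D F-q->G G-p->D G-q->G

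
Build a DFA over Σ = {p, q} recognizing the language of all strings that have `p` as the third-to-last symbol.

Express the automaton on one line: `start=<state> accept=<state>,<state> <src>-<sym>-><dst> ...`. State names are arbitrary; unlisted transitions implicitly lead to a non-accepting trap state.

start=s0 accept=s7,s8,s9,s10 s0-p->s1 s0-q->s2 s1-p->s3 s1-q->s4 s2-p->s5 s2-q->s6 s3-p->s7 s3-q->s8 s4-p->s9 s4-q->s10 s5-p->s11 s5-q->s12 s6-p->s13 s6-q->s14 s7-p->s7 s7-q->s8 s8-p->s9 s8-q->s10 s9-p->s11 s9-q->s12 s10-p->s13 s10-q->s14 s11-p->s7 s11-q->s8 s12-p->s9 s12-q->s10 s13-p->s11 s13-q->s12 s14-p->s13 s14-q->s14

A DFA must remember the last 3 symbols (since which symbol is third-to-last isn't known until the input ends). Use one state per possible window of the last ≤3 symbols; accept from those whose window starts with `p`.
15 states suffice.
          p    q  
>  s0     s1   s2 
   s1     s3   s4 
   s2     s5   s6 
   s3     s7   s8 
   s4     s9  s10 
   s5    s11  s12 
   s6    s13  s14 
 * s7     s7   s8 
 * s8     s9  s10 
 * s9    s11  s12 
 * s10   s13  s14 
   s11    s7   s8 
   s12    s9  s10 
   s13   s11  s12 
   s14   s13  s14 
(> = start, * = accepting)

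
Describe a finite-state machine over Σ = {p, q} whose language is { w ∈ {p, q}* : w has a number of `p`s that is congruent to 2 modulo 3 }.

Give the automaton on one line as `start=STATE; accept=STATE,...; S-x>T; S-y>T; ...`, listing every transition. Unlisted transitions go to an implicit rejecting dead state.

start=s0; accept=s2; s0-p>s1; s0-q>s0; s1-p>s2; s1-q>s1; s2-p>s0; s2-q>s2

Keep the running count of `p`s modulo 3: each `p` advances along the cycle s0 → s1 → s2 → s0 while other symbols loop. Accept at s2.
3 states suffice.
        p   q  
>  s0   s1  s0 
   s1   s2  s1 
 * s2   s0  s2 
(> = start, * = accepting)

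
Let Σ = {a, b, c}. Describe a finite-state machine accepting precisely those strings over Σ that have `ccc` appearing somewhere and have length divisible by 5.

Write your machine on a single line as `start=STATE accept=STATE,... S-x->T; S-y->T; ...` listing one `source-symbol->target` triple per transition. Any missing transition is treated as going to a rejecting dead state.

Handle the two conditions separately and then intersect. One (4 states) tracks whether and how much of `ccc` has been seen; the other (5 states) tracks the input length modulo 5. Each combined state is a pair, one component from each; accept when both components accept.
20 states suffice.
          a    b    c  
>  q0     q1   q1   q2 
   q1     q3   q3   q4 
   q2     q3   q3   q5 
   q3     q6   q6   q7 
   q4     q6   q6   q8 
   q5     q6   q6   q9 
   q6    q10  q10  q11 
   q7    q10  q10  q12 
   q8    q10  q10  q13 
   q9    q13  q13  q13 
   q10    q0   q0  q14 
   q11    q0   q0  q15 
   q12    q0   q0  q16 
   q13   q16  q16  q16 
   q14    q1   q1  q17 
   q15    q1   q1  q18 
 * q16   q18  q18  q18 
   q17    q3   q3  q19 
   q18   q19  q19  q19 
   q19    q9   q9   q9 
(> = start, * = accepting)

start=q0; accept=q16; q0-a->q1; q0-b->q1; q0-c->q2; q1-a->q3; q1-b->q3; q1-c->q4; q2-a->q3; q2-b->q3; q2-c->q5; q3-a->q6; q3-b->q6; q3-c->q7; q4-a->q6; q4-b->q6; q4-c->q8; q5-a->q6; q5-b->q6; q5-c->q9; q6-a->q10; q6-b->q10; q6-c->q11; q7-a->q10; q7-b->q10; q7-c->q12; q8-a->q10; q8-b->q10; q8-c->q13; q9-a->q13; q9-b->q13; q9-c->q13; q10-a->q0; q10-b->q0; q10-c->q14; q11-a->q0; q11-b->q0; q11-c->q15; q12-a->q0; q12-b->q0; q12-c->q16; q13-a->q16; q13-b->q16; q13-c->q16; q14-a->q1; q14-b->q1; q14-c->q17; q15-a->q1; q15-b->q1; q15-c->q18; q16-a->q18; q16-b->q18; q16-c->q18; q17-a->q3; q17-b->q3; q17-c->q19; q18-a->q19; q18-b->q19; q18-c->q19; q19-a->q9; q19-b->q9; q19-c->q9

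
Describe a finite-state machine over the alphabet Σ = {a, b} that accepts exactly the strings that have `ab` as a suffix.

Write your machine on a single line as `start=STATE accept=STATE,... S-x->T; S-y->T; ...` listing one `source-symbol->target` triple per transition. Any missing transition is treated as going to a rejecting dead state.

Let each state record the length of the longest suffix of the input read so far that is also a prefix of `ab`. s1 means the last symbol is `a`; s2 means the last 2 symbols are `ab`. Accept only at s2, where the string currently ends in `ab`.
3 states suffice.
        a   b  
>  s0   s1  s0 
   s1   s1  s2 
 * s2   s1  s0 
(> = start, * = accepting)

start=s0; accept=s2; s0-a->s1; s0-b->s0; s1-a->s1; s1-b->s2; s2-a->s1; s2-b->s0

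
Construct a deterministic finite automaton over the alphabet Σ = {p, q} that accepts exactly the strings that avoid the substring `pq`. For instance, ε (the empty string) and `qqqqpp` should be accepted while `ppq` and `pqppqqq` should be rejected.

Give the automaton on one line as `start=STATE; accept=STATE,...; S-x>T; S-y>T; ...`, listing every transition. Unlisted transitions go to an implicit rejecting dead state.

Track partial matches of the forbidden pattern `pq`. State s2 is a dead state reached once `pq` has occurred; every other state accepts. s0 means no part of `pq` is currently matched.
3 states suffice.
        p   q  
>* s0   s1  s0 
 * s1   s1  s2 
   s2   s2  s2 
(> = start, * = accepting)

start=s0; accept=s0,s1; s0-p>s1; s0-q>s0; s1-p>s1; s1-q>s2; s2-p>s2; s2-q>s2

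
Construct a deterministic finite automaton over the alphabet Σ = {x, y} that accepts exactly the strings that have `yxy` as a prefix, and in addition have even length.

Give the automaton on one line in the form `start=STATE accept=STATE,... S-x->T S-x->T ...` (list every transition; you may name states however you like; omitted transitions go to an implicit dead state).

Build one automaton per condition and run them in lockstep. One (5 states) tracks whether the input so far still matches the prefix `yxy`; the other (2 states) tracks the input length modulo 2. Each combined state is a pair, one component from each; accept when both components accept. After merging equivalent states the machine shrinks.
       x  y 
>  A   B  C 
   B   B  B 
   C   D  B 
   D   B  E 
   E   F  F 
 * F   E  E 
(> = start, * = accepting)

start=A accept=F A-x->B A-y->C B-x->B B-y->B C-x->D C-y->B D-x->B D-y->E E-x->F E-y->F F-x->E F-y->E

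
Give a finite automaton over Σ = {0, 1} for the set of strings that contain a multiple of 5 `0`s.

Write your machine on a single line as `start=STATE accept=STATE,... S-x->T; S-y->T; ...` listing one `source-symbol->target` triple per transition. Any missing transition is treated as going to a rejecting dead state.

The only thing that matters is how many `0`s have appeared, reduced mod 5. Use one state per residue: q0 for 0, …, q4 for 4. Reading `0` moves to the next residue; anything else stays put. q0 is accepting.
A 5-state machine:
        0   1  
>* q0   q1  q0 
   q1   q2  q1 
   q2   q3  q2 
   q3   q4  q3 
   q4   q0  q4 
(> = start, * = accepting)

start=q0; accept=q0; q0-0->q1; q0-1->q0; q1-0->q2; q1-1->q1; q2-0->q3; q2-1->q2; q3-0->q4; q3-1->q3; q4-0->q0; q4-1->q4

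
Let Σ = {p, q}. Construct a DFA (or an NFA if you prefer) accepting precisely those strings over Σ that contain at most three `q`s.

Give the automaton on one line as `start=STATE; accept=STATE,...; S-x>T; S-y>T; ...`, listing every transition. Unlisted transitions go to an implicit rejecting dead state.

start=s0; accept=s0,s1,s2,s3; s0-p>s0; s0-q>s1; s1-p>s1; s1-q>s2; s2-p>s2; s2-q>s3; s3-p>s3; s3-q>s4; s4-p>s4; s4-q>s4

Count `q`s, saturating at 4: states s0 through s3 mean 0 through 3 `q`s seen; s4 means more than 3. Each `q` increments (capped at s4); other symbols loop. Accept from {s0, s1, s2, s3}.
        p   q  
>* s0   s0  s1 
 * s1   s1  s2 
 * s2   s2  s3 
 * s3   s3  s4 
   s4   s4  s4 
(> = start, * = accepting)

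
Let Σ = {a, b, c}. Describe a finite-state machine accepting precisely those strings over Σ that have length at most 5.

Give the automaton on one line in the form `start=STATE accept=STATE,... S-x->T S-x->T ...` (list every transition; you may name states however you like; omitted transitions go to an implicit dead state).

Count input length up to 6: every symbol moves from q0 toward q6, which means 'more than 5' and absorbs. Accept from {q0, q1, q2, q3, q4, q5}.
7 states suffice.
        a   b   c  
>* q0   q1  q1  q1 
 * q1   q2  q2  q2 
 * q2   q3  q3  q3 
 * q3   q4  q4  q4 
 * q4   q5  q5  q5 
 * q5   q6  q6  q6 
   q6   q6  q6  q6 
(> = start, * = accepting)

start=q0 accept=q0,q1,q2,q3,q4,q5 q0-a->q1 q0-b->q1 q0-c->q1 q1-a->q2 q1-b->q2 q1-c->q2 q2-a->q3 q2-b->q3 q2-c->q3 q3-a->q4 q3-b->q4 q3-c->q4 q4-a->q5 q4-b->q5 q4-c->q5 q5-a->q6 q5-b->q6 q5-c->q6 q6-a->q6 q6-b->q6 q6-c->q6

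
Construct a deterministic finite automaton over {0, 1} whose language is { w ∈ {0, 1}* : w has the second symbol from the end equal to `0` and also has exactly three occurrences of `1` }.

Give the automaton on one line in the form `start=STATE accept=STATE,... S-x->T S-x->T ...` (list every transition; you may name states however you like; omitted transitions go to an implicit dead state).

start=q0 accept=q5,q8 q0-0->q0 q0-1->q1 q1-0->q1 q1-1->q2 q2-0->q3 q2-1->q4 q3-0->q3 q3-1->q5 q4-0->q6 q4-1->q7 q5-0->q6 q5-1->q7 q6-0->q8 q6-1->q7 q7-0->q7 q7-1->q7 q8-0->q8 q8-1->q7

Run two small machines in parallel and take their product. The first has 7 states tracking the last 2 symbols read; the second has 5 states tracking the count of `1`s, saturating at 4. A product state is a pair (one from each), accepting exactly when both do. Minimizing collapses redundant product states.
With 9 states:
        0   1  
>  q0   q0  q1 
   q1   q1  q2 
   q2   q3  q4 
   q3   q3  q5 
   q4   q6  q7 
 * q5   q6  q7 
   q6   q8  q7 
   q7   q7  q7 
 * q8   q8  q7 
(> = start, * = accepting)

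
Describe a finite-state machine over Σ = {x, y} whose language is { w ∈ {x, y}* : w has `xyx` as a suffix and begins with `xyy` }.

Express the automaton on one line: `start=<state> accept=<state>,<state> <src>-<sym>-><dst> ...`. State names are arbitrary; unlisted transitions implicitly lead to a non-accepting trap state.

start=A accept=H A-x->B A-y->C B-x->C B-y->D C-x->C C-y->C D-x->C D-y->E E-x->F E-y->E F-x->F F-y->G G-x->H G-y->E H-x->F H-y->G

Run two small machines in parallel and take their product. One (4 states) tracks how much of the suffix `xyx` has currently been matched; the other (5 states) tracks whether the input so far still matches the prefix `xyy`. Each combined state is a pair, one component from each; accept when both components accept. After merging equivalent states the machine shrinks.
       x  y 
>  A   B  C 
   B   C  D 
   C   C  C 
   D   C  E 
   E   F  E 
   F   F  G 
   G   H  E 
 * H   F  G 
(> = start, * = accepting)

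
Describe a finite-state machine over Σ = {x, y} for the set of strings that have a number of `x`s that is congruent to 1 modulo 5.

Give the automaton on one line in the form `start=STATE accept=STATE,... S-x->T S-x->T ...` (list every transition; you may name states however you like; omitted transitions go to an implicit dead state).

start=s0 accept=s1 s0-x->s1 s0-y->s0 s1-x->s2 s1-y->s1 s2-x->s3 s2-y->s2 s3-x->s4 s3-y->s3 s4-x->s0 s4-y->s4

Keep the running count of `x`s modulo 5: each `x` advances along the cycle s0 → s1 → s2 → s3 → s4 → s0 while other symbols loop. Accept at s1.
5 states suffice.
        x   y  
>  s0   s1  s0 
 * s1   s2  s1 
   s2   s3  s2 
   s3   s4  s3 
   s4   s0  s4 
(> = start, * = accepting)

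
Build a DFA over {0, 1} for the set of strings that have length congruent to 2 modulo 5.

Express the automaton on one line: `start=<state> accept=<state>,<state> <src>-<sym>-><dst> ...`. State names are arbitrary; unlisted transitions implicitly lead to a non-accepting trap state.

Only the length mod 5 matters, so use a 5-cycle: from any state, every input symbol moves to the next state, wrapping S4 back to S0. Mark S2 accepting.
A 5-state machine:
        0   1  
>  S0   S1  S1 
   S1   S2  S2 
 * S2   S3  S3 
   S3   S4  S4 
   S4   S0  S0 
(> = start, * = accepting)

start=S0 accept=S2 S0-0->S1 S0-1->S1 S1-0->S2 S1-1->S2 S2-0->S3 S2-1->S3 S3-0->S4 S3-1->S4 S4-0->S0 S4-1->S0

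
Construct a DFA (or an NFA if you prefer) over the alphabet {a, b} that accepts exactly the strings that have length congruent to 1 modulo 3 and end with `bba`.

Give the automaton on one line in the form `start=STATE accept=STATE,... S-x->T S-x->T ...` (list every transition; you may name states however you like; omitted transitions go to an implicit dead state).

Handle the two conditions separately and then intersect. The first has 3 states tracking the input length modulo 3; the second has 4 states tracking how much of the suffix `bba` has currently been matched. A product state is a pair (one from each), accepting exactly when both do. Minimizing collapses redundant product states.
        a   b  
>  S0   S1  S1 
   S1   S2  S3 
   S2   S0  S0 
   S3   S0  S4 
   S4   S5  S1 
 * S5   S2  S3 
(> = start, * = accepting)

start=S0 accept=S5 S0-a->S1 S0-b->S1 S1-a->S2 S1-b->S3 S2-a->S0 S2-b->S0 S3-a->S0 S3-b->S4 S4-a->S5 S4-b->S1 S5-a->S2 S5-b->S3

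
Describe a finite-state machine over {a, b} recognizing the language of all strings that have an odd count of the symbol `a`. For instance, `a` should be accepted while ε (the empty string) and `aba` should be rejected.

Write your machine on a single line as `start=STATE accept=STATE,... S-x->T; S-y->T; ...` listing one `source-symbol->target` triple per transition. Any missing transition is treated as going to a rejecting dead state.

start=q0; accept=q1; q0-a->q1; q0-b->q0; q1-a->q0; q1-b->q1

Keep the running count of `a`s modulo 2: each `a` advances along the cycle q0 → q1 → q0 while other symbols loop. Accept at q1.
        a   b  
>  q0   q1  q0 
 * q1   q0  q1 
(> = start, * = accepting)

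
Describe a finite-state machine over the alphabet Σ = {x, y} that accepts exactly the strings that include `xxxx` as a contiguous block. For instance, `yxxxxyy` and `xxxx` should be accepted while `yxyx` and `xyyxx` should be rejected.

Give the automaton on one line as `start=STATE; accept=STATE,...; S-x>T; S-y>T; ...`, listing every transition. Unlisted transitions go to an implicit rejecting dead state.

start=q0; accept=q4; q0-x>q1; q0-y>q0; q1-x>q2; q1-y>q0; q2-x>q3; q2-y>q0; q3-x>q4; q3-y>q0; q4-x>q4; q4-y>q4

States q0..q3 record the length of the longest prefix of `xxxx` that matches the current input suffix. Reaching q4 means `xxxx` has been seen, and we stay there forever. Accept from q4.
A 5-state machine:
        x   y  
>  q0   q1  q0 
   q1   q2  q0 
   q2   q3  q0 
   q3   q4  q0 
 * q4   q4  q4 
(> = start, * = accepting)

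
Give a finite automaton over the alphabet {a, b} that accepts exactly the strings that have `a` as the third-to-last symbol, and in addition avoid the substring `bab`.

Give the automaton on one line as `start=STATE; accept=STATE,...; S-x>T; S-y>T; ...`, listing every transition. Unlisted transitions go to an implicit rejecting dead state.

Build one automaton per condition and run them in lockstep. One (15 states) tracks the last 3 symbols read; the other (4 states) tracks partial matches of the forbidden pattern `bab`. Each combined state is a pair, one component from each; accept when both components accept. Equivalent product states are then merged.
11 states suffice.
          a    b  
>  S0     S1   S2 
   S1     S3   S4 
   S2     S5   S2 
   S3     S6   S7 
   S4     S8   S9 
   S5     S3  S10 
 * S6     S6   S7 
 * S7     S8   S9 
 * S8     S3  S10 
 * S9     S5   S2 
   S10   S10  S10 
(> = start, * = accepting)

start=S0; accept=S6,S7,S8,S9; S0-a>S1; S0-b>S2; S1-a>S3; S1-b>S4; S2-a>S5; S2-b>S2; S3-a>S6; S3-b>S7; S4-a>S8; S4-b>S9; S5-a>S3; S5-b>S10; S6-a>S6; S6-b>S7; S7-a>S8; S7-b>S9; S8-a>S3; S8-b>S10; S9-a>S5; S9-b>S2; S10-a>S10; S10-b>S10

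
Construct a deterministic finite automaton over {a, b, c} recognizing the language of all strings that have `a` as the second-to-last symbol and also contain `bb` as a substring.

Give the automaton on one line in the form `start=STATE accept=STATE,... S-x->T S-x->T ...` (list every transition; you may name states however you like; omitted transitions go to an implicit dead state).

Build one automaton per condition and run them in lockstep. The first has 13 states tracking the last 2 symbols read; the second has 3 states tracking whether and how much of `bb` has been seen. A product state is a pair (one from each), accepting exactly when both do. After merging equivalent states the machine shrinks.
6 states suffice.
        a   b   c  
>  q0   q0  q1  q0 
   q1   q0  q2  q0 
   q2   q3  q2  q2 
   q3   q4  q5  q5 
 * q4   q4  q5  q5 
 * q5   q3  q2  q2 
(> = start, * = accepting)

start=q0 accept=q4,q5 q0-a->q0 q0-b->q1 q0-c->q0 q1-a->q0 q1-b->q2 q1-c->q0 q2-a->q3 q2-b->q2 q2-c->q2 q3-a->q4 q3-b->q5 q3-c->q5 q4-a->q4 q4-b->q5 q4-c->q5 q5-a->q3 q5-b->q2 q5-c->q2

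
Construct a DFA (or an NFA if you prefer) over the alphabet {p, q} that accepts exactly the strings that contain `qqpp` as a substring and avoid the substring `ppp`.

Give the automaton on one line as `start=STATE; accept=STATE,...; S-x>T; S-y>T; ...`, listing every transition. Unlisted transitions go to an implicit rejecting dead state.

Build one automaton per condition and run them in lockstep. The first has 5 states tracking whether and how much of `qqpp` has been seen; the second has 4 states tracking partial matches of the forbidden pattern `ppp`. A product state is a pair (one from each), accepting exactly when both do. Minimizing collapses redundant product states.
10 states suffice.
        p   q  
>  s0   s1  s2 
   s1   s3  s2 
   s2   s1  s4 
   s3   s5  s2 
   s4   s6  s4 
   s5   s5  s5 
   s6   s7  s2 
 * s7   s5  s8 
 * s8   s9  s8 
 * s9   s7  s8 
(> = start, * = accepting)

start=s0; accept=s7,s8,s9; s0-p>s1; s0-q>s2; s1-p>s3; s1-q>s2; s2-p>s1; s2-q>s4; s3-p>s5; s3-q>s2; s4-p>s6; s4-q>s4; s5-p>s5; s5-q>s5; s6-p>s7; s6-q>s2; s7-p>s5; s7-q>s8; s8-p>s9; s8-q>s8; s9-p>s7; s9-q>s8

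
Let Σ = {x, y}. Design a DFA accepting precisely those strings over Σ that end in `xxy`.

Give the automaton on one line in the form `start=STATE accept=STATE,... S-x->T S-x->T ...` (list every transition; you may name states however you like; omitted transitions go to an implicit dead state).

start=A accept=D A-x->B A-y->A B-x->C B-y->A C-x->C C-y->D D-x->B D-y->A

Remember how much of `xxy` the current input suffix matches. State A means no match yet; B means the last symbol is `x`; C means the last 2 symbols are `xx`; D means the last 3 symbols are `xxy`. Only D accepts. On a mismatch, fall back to the longest proper suffix that is still a prefix of `xxy`.
With 4 states:
       x  y 
>  A   B  A 
   B   C  A 
   C   C  D 
 * D   B  A 
(> = start, * = accepting)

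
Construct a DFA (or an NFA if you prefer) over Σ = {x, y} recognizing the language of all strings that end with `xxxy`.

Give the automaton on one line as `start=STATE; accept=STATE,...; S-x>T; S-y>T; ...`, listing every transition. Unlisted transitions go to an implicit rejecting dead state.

Let each state record the length of the longest suffix of the input read so far that is also a prefix of `xxxy`. q1 means the last symbol is `x`; q2 means the last 2 symbols are `xx`; q3 means the last 3 symbols are `xxx`; q4 means the last 4 symbols are `xxxy`. Accept only at q4, where the string currently ends in `xxxy`.
        x   y  
>  q0   q1  q0 
   q1   q2  q0 
   q2   q3  q0 
   q3   q3  q4 
 * q4   q1  q0 
(> = start, * = accepting)

start=q0; accept=q4; q0-x>q1; q0-y>q0; q1-x>q2; q1-y>q0; q2-x>q3; q2-y>q0; q3-x>q3; q3-y>q4; q4-x>q1; q4-y>q0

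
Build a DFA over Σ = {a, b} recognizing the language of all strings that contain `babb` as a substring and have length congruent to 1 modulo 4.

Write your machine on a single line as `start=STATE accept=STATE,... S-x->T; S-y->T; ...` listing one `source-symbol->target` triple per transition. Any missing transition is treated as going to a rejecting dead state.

Run two small machines in parallel and take their product. One (5 states) tracks whether and how much of `babb` has been seen; the other (4 states) tracks the input length modulo 4. Each combined state is a pair, one component from each; accept when both components accept.
20 states suffice.
          a    b  
>  S0     S1   S2 
   S1     S3   S4 
   S2     S5   S4 
   S3     S6   S7 
   S4     S8   S7 
   S5     S6   S9 
   S6     S0  S10 
   S7    S11  S10 
   S8     S0  S12 
   S9    S11  S13 
   S10   S14   S2 
   S11    S1  S15 
   S12   S14  S16 
   S13   S16  S16 
   S14    S3  S17 
   S15    S5  S18 
 * S16   S18  S18 
   S17    S8  S19 
   S18   S19  S19 
   S19   S13  S13 
(> = start, * = accepting)

start=S0; accept=S16; S0-a->S1; S0-b->S2; S1-a->S3; S1-b->S4; S2-a->S5; S2-b->S4; S3-a->S6; S3-b->S7; S4-a->S8; S4-b->S7; S5-a->S6; S5-b->S9; S6-a->S0; S6-b->S10; S7-a->S11; S7-b->S10; S8-a->S0; S8-b->S12; S9-a->S11; S9-b->S13; S10-a->S14; S10-b->S2; S11-a->S1; S11-b->S15; S12-a->S14; S12-b->S16; S13-a->S16; S13-b->S16; S14-a->S3; S14-b->S17; S15-a->S5; S15-b->S18; S16-a->S18; S16-b->S18; S17-a->S8; S17-b->S19; S18-a->S19; S18-b->S19; S19-a->S13; S19-b->S13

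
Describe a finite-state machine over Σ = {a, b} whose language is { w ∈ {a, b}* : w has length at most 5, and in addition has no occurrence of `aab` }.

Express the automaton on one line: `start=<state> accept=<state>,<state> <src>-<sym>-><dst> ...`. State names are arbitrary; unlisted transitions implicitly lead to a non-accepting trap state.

Handle the two conditions separately and then intersect. One (7 states) tracks the input length, saturating at 6; the other (4 states) tracks partial matches of the forbidden pattern `aab`. Each combined state is a pair, one component from each; accept when both components accept. Minimizing collapses redundant product states.
A 13-state machine:
          a    b  
>* q0     q1   q2 
 * q1     q3   q4 
 * q2     q5   q4 
 * q3     q6   q7 
 * q4     q8   q9 
 * q5     q6   q9 
 * q6    q10   q7 
   q7     q7   q7 
 * q8    q10  q11 
 * q9    q11  q11 
 * q10   q12   q7 
 * q11   q12  q12 
 * q12    q7   q7 
(> = start, * = accepting)

start=q0 accept=q0,q1,q2,q3,q4,q5,q6,q8,q9,q10,q11,q12 q0-a->q1 q0-b->q2 q1-a->q3 q1-b->q4 q2-a->q5 q2-b->q4 q3-a->q6 q3-b->q7 q4-a->q8 q4-b->q9 q5-a->q6 q5-b->q9 q6-a->q10 q6-b->q7 q7-a->q7 q7-b->q7 q8-a->q10 q8-b->q11 q9-a->q11 q9-b->q11 q10-a->q12 q10-b->q7 q11-a->q12 q11-b->q12 q12-a->q7 q12-b->q7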